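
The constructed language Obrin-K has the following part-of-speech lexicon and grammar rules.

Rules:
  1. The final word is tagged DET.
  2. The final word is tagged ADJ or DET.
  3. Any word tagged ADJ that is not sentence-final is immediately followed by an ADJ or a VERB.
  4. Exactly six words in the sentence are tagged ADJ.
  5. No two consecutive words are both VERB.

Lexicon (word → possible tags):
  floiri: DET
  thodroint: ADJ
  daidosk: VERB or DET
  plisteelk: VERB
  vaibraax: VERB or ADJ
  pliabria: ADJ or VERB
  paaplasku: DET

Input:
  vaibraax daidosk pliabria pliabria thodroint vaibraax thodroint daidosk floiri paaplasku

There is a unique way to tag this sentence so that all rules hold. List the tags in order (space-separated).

ADJ VERB ADJ ADJ ADJ ADJ ADJ VERB DET DET

Candidates per position — 1:vaibraax {VERB,ADJ}; 2:daidosk {VERB,DET}; 3:pliabria {ADJ,VERB}; 4:pliabria {ADJ,VERB}; 5:thodroint {ADJ}; 6:vaibraax {VERB,ADJ}; 7:thodroint {ADJ}; 8:daidosk {VERB,DET}; 9:floiri {DET}; 10:paaplasku {DET}.
If word 1 were VERB, no tagging could satisfy rule 4; so word 1 is ADJ.
If word 2 were DET, no tagging could satisfy rule 3; so word 2 is VERB.
If word 3 were VERB, no tagging could satisfy rule 4; so word 3 is ADJ.
If word 4 were VERB, no tagging could satisfy rule 4; so word 4 is ADJ.
If word 6 were VERB, no tagging could satisfy rule 4; so word 6 is ADJ.
If word 8 were DET, no tagging could satisfy rule 3; so word 8 is VERB.
The unique satisfying tagging is: ADJ VERB ADJ ADJ ADJ ADJ ADJ VERB DET DET.
Checking: rule 1 ok; rule 2 ok; rule 3 ok; rule 4 ok; rule 5 ok.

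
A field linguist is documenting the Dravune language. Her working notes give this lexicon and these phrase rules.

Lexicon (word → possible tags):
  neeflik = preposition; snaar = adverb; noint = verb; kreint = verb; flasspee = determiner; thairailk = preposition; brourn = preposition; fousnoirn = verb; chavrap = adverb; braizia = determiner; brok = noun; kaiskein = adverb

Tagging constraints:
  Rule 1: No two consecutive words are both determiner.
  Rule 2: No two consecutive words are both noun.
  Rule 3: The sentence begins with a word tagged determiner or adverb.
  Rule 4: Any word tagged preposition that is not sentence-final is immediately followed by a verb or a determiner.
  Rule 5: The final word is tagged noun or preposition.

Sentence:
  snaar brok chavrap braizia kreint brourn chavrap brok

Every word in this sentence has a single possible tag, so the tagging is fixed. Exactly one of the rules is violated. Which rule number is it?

Fixed tagging: adverb noun adverb determiner verb preposition adverb noun.
Rule check: R1 ✓, R2 ✓, R3 ✓, R4 ✗, R5 ✓.
Only rule 4 fails.

4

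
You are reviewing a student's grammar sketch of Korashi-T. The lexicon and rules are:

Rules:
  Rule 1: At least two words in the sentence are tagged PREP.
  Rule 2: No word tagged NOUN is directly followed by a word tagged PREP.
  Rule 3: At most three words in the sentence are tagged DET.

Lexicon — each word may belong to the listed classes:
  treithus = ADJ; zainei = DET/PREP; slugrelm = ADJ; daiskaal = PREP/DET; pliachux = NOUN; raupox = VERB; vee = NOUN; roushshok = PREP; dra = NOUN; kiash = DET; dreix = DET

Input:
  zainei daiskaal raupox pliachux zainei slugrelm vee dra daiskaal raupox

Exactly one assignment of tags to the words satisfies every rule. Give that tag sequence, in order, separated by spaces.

Candidates per position — 1:zainei {DET,PREP}; 2:daiskaal {PREP,DET}; 3:raupox {VERB}; 4:pliachux {NOUN}; 5:zainei {DET,PREP}; 6:slugrelm {ADJ}; 7:vee {NOUN}; 8:dra {NOUN}; 9:daiskaal {PREP,DET}; 10:raupox {VERB}.
At position 5, choosing PREP makes rule 2 impossible to satisfy; hence DET.
At position 9, choosing PREP makes rule 2 impossible to satisfy; hence DET.
At position 1, choosing DET makes rule 1 impossible to satisfy; hence PREP.
At position 2, choosing DET makes rule 1 impossible to satisfy; hence PREP.
So the tagging must be: PREP PREP VERB NOUN DET ADJ NOUN NOUN DET VERB.
Check: rule 1 holds; rule 2 holds; rule 3 holds.

PREP PREP VERB NOUN DET ADJ NOUN NOUN DET VERB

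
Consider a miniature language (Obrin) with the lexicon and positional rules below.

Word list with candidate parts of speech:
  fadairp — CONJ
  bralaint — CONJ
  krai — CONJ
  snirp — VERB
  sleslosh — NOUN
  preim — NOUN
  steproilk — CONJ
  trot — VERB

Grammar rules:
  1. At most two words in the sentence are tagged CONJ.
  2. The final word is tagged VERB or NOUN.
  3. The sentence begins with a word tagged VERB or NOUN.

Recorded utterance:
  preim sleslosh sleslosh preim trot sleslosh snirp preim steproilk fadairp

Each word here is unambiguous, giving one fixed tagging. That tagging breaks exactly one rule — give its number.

2

Fixed tagging: NOUN NOUN NOUN NOUN VERB NOUN VERB NOUN CONJ CONJ.
Checking each rule: R1 holds, R2 violated, R3 holds.
Only rule 2 fails.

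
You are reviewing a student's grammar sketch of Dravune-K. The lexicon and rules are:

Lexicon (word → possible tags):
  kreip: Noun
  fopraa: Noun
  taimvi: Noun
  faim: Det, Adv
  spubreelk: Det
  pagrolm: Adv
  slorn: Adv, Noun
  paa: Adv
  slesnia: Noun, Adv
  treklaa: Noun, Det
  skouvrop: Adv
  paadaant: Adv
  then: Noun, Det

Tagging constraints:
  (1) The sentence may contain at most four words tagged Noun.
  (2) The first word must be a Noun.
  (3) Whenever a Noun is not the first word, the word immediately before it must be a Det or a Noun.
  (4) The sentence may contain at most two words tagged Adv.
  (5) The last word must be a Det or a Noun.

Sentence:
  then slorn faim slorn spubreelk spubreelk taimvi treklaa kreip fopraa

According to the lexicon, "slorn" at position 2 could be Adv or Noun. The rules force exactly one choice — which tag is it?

Candidates per position — 1:then {Noun,Det}; 2:slorn {Adv,Noun}; 3:faim {Det,Adv}; 4:slorn {Adv,Noun}; 5:spubreelk {Det}; 6:spubreelk {Det}; 7:taimvi {Noun}; 8:treklaa {Noun,Det}; 9:kreip {Noun}; 10:fopraa {Noun}.
At position 1, choosing Det makes rule 2 impossible to satisfy; hence Noun.
At position 2, choosing Noun makes rule 1 impossible to satisfy; hence Adv.
At position 4, choosing Noun makes rule 1 impossible to satisfy; hence Adv.
At position 8, choosing Noun makes rule 1 impossible to satisfy; hence Det.
At position 3, choosing Adv makes rule 4 impossible to satisfy; hence Det.
The only consistent sequence is: Noun Adv Det Adv Det Det Noun Det Noun Noun.
Check: rule 1 holds; rule 2 holds; rule 3 holds; rule 4 holds; rule 5 holds.

Adv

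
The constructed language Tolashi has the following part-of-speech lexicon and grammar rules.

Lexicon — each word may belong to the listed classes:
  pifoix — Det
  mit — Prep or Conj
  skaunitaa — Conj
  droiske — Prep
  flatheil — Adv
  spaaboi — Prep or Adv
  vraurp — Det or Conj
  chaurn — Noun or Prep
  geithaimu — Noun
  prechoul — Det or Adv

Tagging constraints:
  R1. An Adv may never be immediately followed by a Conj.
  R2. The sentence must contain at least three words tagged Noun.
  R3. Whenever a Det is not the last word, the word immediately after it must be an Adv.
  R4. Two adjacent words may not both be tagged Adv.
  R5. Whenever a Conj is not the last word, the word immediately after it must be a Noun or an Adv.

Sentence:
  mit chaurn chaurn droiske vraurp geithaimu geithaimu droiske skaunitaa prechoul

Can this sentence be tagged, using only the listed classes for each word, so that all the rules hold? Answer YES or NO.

Candidates per position — 1:mit {Prep,Conj}; 2:chaurn {Noun,Prep}; 3:chaurn {Noun,Prep}; 4:droiske {Prep}; 5:vraurp {Det,Conj}; 6:geithaimu {Noun}; 7:geithaimu {Noun}; 8:droiske {Prep}; 9:skaunitaa {Conj}; 10:prechoul {Det,Adv}.
One satisfying assignment: Prep Noun Prep Prep Conj Noun Noun Prep Conj Adv.
Checking: rule 1 holds; rule 2 holds; rule 3 holds; rule 4 holds; rule 5 holds.

YES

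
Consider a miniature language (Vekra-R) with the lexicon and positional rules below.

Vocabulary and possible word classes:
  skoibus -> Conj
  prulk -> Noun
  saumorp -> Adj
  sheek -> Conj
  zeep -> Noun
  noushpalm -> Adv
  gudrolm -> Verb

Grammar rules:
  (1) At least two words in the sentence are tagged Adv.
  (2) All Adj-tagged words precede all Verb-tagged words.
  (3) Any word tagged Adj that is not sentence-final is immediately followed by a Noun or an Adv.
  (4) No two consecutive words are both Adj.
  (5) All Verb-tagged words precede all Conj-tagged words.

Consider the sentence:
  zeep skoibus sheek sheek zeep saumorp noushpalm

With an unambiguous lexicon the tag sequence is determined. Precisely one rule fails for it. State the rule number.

Fixed tagging: Noun Conj Conj Conj Noun Adj Adv.
Checking each rule: R1 ✗, R2 ✓, R3 ✓, R4 ✓, R5 ✓.
Only rule 1 fails.

1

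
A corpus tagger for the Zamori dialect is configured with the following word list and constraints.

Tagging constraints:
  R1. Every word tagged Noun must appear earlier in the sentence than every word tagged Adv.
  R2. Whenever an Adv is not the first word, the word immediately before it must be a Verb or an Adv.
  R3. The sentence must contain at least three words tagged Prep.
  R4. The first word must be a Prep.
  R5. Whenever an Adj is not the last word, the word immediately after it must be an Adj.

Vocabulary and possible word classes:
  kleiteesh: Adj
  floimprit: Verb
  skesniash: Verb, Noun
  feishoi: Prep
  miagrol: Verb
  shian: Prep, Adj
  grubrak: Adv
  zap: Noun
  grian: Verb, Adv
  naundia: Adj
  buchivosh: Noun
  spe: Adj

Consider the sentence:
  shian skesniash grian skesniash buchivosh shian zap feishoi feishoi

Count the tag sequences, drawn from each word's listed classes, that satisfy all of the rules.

Candidates per position — 1:shian {Prep,Adj}; 2:skesniash {Verb,Noun}; 3:grian {Verb,Adv}; 4:skesniash {Verb,Noun}; 5:buchivosh {Noun}; 6:shian {Prep,Adj}; 7:zap {Noun}; 8:feishoi {Prep}; 9:feishoi {Prep}.
There are 32 candidate sequences in total.
The sequences that satisfy every rule: Prep Verb Verb Verb Noun Prep Noun Prep Prep; Prep Verb Verb Noun Noun Prep Noun Prep Prep; Prep Noun Verb Verb Noun Prep Noun Prep Prep; Prep Noun Verb Noun Noun Prep Noun Prep Prep.
Count = 4.

4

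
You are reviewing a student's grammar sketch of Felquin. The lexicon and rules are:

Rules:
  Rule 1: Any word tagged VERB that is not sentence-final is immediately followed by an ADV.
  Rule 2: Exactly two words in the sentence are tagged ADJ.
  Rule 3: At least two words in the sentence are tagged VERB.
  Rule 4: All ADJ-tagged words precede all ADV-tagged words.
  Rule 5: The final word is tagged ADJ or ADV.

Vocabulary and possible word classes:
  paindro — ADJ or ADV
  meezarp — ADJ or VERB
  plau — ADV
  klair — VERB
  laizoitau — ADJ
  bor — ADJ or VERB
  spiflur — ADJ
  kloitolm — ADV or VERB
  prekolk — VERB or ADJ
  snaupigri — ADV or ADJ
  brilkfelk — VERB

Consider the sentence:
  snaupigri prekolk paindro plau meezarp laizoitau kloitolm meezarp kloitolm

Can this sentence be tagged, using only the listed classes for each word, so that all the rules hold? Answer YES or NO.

Candidates per position — 1:snaupigri {ADV,ADJ}; 2:prekolk {VERB,ADJ}; 3:paindro {ADJ,ADV}; 4:plau {ADV}; 5:meezarp {ADJ,VERB}; 6:laizoitau {ADJ}; 7:kloitolm {ADV,VERB}; 8:meezarp {ADJ,VERB}; 9:kloitolm {ADV,VERB}.
Rule 4 cannot be satisfied by any choice of tags from the lexicon.
So there is no consistent tagging.

NO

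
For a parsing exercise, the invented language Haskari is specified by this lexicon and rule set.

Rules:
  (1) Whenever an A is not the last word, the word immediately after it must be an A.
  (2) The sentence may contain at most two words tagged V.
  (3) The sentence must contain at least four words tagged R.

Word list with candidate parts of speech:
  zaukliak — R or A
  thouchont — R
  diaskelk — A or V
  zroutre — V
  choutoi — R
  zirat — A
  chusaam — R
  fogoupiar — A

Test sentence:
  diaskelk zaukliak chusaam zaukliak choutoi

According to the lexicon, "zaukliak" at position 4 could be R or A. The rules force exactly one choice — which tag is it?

Candidates per position — 1:diaskelk {A,V}; 2:zaukliak {R,A}; 3:chusaam {R}; 4:zaukliak {R,A}; 5:choutoi {R}.
Position 1: A is ruled out by rule 1; that leaves V.
Position 2: A is ruled out by rule 1; that leaves R.
Position 4: A is ruled out by rule 1; that leaves R.
The unique satisfying tagging is: V R R R R.
Verifying each rule — rule 1 ✓; rule 2 ✓; rule 3 ✓.

R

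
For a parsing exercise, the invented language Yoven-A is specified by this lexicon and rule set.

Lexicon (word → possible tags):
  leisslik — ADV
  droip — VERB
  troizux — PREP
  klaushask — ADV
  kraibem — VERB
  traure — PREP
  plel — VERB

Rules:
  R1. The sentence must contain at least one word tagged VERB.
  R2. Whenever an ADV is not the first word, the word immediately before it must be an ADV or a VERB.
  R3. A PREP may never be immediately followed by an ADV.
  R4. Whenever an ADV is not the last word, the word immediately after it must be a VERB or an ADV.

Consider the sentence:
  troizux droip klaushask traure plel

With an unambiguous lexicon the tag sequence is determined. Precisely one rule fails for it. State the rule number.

4

Fixed tagging: PREP VERB ADV PREP VERB.
Rule check: R1 ok, R2 ok, R3 ok, R4 fails.
Only rule 4 fails.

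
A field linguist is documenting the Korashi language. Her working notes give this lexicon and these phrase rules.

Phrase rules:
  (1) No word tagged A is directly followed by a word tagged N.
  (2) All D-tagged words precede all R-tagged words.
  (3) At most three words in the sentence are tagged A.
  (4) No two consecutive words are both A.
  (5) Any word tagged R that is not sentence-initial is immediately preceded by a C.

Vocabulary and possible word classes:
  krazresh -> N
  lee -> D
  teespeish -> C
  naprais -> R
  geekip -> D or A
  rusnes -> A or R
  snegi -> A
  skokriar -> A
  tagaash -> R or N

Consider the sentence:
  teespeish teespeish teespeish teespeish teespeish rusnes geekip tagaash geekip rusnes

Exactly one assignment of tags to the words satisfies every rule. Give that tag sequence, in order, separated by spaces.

Candidates per position — 1:teespeish {C}; 2:teespeish {C}; 3:teespeish {C}; 4:teespeish {C}; 5:teespeish {C}; 6:rusnes {A,R}; 7:geekip {D,A}; 8:tagaash {R,N}; 9:geekip {D,A}; 10:rusnes {A,R}.
At position 8, choosing R makes rule 5 impossible to satisfy; hence N.
At position 10, choosing R makes rule 5 impossible to satisfy; hence A.
At position 7, choosing A makes rule 1 impossible to satisfy; hence D.
At position 9, choosing A makes rule 4 impossible to satisfy; hence D.
At position 6, choosing R makes rule 2 impossible to satisfy; hence A.
The only consistent sequence is: C C C C C A D N D A.
Verifying each rule — rule 1 holds; rule 2 holds; rule 3 holds; rule 4 holds; rule 5 holds.

C C C C C A D N D A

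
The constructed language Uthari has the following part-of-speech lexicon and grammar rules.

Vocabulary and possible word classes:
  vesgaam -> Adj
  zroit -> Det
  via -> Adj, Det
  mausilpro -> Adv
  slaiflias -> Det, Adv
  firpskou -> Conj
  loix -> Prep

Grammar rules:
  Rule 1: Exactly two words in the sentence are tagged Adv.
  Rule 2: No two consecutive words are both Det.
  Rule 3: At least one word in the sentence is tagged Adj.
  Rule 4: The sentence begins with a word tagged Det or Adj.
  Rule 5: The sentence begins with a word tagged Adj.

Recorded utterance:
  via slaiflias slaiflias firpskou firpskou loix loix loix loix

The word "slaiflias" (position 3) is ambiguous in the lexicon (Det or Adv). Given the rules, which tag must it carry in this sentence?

Adv

Candidates per position — 1:via {Adj,Det}; 2:slaiflias {Det,Adv}; 3:slaiflias {Det,Adv}; 4:firpskou {Conj}; 5:firpskou {Conj}; 6:loix {Prep}; 7:loix {Prep}; 8:loix {Prep}; 9:loix {Prep}.
At position 1, choosing Det makes rule 3 impossible to satisfy; hence Adj.
At position 2, choosing Det makes rule 1 impossible to satisfy; hence Adv.
At position 3, choosing Det makes rule 1 impossible to satisfy; hence Adv.
That leaves exactly one tagging: Adj Adv Adv Conj Conj Prep Prep Prep Prep.
Rule-by-rule: rule 1 satisfied; rule 2 satisfied; rule 3 satisfied; rule 4 satisfied; rule 5 satisfied.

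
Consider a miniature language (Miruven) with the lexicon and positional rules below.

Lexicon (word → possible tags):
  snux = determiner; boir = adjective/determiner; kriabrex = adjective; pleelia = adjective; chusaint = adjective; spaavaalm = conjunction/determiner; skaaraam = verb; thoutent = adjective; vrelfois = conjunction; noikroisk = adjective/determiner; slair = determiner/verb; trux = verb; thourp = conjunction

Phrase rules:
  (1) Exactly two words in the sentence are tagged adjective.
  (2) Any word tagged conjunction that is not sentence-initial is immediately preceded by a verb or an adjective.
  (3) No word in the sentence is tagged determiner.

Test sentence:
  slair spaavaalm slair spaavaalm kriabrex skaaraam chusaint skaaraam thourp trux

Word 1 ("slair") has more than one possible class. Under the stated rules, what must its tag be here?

Candidates per position — 1:slair {determiner,verb}; 2:spaavaalm {conjunction,determiner}; 3:slair {determiner,verb}; 4:spaavaalm {conjunction,determiner}; 5:kriabrex {adjective}; 6:skaaraam {verb}; 7:chusaint {adjective}; 8:skaaraam {verb}; 9:thourp {conjunction}; 10:trux {verb}.
Word 1 cannot be determiner — rule 3 would then fail for every completion. It is verb.
Word 2 cannot be determiner — rule 3 would then fail for every completion. It is conjunction.
Word 3 cannot be determiner — rule 3 would then fail for every completion. It is verb.
Word 4 cannot be determiner — rule 3 would then fail for every completion. It is conjunction.
That leaves exactly one tagging: verb conjunction verb conjunction adjective verb adjective verb conjunction verb.
Verifying each rule — rule 1 ok; rule 2 ok; rule 3 ok.

verb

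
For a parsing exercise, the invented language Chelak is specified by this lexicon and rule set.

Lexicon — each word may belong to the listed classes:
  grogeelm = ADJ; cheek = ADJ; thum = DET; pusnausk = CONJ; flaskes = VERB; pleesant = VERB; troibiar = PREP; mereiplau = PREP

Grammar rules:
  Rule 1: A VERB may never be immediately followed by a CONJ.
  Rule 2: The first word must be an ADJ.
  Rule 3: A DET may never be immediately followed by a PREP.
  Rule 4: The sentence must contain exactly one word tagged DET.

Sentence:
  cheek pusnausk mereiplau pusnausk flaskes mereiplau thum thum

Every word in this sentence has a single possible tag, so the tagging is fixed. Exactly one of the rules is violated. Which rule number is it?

4

Fixed tagging: ADJ CONJ PREP CONJ VERB PREP DET DET.
Rule check: R1 ok, R2 ok, R3 ok, R4 fails.
Only rule 4 fails.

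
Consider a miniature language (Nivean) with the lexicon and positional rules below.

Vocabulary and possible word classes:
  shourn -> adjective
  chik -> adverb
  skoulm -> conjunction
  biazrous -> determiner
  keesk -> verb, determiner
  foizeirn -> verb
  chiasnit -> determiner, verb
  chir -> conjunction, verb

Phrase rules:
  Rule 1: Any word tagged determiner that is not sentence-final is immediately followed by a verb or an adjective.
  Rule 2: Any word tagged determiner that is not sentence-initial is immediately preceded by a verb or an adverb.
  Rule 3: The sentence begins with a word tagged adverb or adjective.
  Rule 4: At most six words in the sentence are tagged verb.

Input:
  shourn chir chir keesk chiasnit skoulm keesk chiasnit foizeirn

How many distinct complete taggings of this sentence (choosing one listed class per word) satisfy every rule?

Candidates per position — 1:shourn {adjective}; 2:chir {conjunction,verb}; 3:chir {conjunction,verb}; 4:keesk {verb,determiner}; 5:chiasnit {determiner,verb}; 6:skoulm {conjunction}; 7:keesk {verb,determiner}; 8:chiasnit {determiner,verb}; 9:foizeirn {verb}.
There are 64 candidate sequences in total.
Checking each against the rules leaves 11 sequences.
Count = 11.

11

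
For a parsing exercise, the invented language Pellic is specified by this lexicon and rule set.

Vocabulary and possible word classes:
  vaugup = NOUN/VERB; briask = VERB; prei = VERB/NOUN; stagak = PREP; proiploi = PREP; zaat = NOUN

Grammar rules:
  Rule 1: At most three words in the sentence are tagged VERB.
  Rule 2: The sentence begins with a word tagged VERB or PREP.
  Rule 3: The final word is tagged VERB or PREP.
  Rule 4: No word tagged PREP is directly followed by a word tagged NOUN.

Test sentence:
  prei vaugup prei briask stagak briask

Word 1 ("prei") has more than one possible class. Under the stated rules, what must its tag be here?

Candidates per position — 1:prei {VERB,NOUN}; 2:vaugup {NOUN,VERB}; 3:prei {VERB,NOUN}; 4:briask {VERB}; 5:stagak {PREP}; 6:briask {VERB}.
If word 1 were NOUN, no tagging could satisfy rule 2; so word 1 is VERB.
If word 2 were VERB, no tagging could satisfy rule 1; so word 2 is NOUN.
If word 3 were VERB, no tagging could satisfy rule 1; so word 3 is NOUN.
That leaves exactly one tagging: VERB NOUN NOUN VERB PREP VERB.
Verifying each rule — rule 1 ok; rule 2 ok; rule 3 ok; rule 4 ok.

VERB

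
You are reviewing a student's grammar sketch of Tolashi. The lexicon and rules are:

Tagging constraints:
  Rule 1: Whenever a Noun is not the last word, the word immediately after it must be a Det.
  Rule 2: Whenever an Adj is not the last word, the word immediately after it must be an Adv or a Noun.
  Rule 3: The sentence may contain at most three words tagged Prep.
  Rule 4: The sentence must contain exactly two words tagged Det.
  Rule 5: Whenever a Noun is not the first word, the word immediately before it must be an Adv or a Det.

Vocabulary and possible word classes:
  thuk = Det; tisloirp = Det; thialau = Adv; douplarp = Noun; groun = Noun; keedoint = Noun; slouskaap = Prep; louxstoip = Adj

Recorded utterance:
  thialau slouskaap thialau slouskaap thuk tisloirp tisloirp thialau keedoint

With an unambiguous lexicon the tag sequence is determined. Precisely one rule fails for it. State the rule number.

4

Fixed tagging: Adv Prep Adv Prep Det Det Det Adv Noun.
Rule check: R1 ✓, R2 ✓, R3 ✓, R4 ✗, R5 ✓.
Only rule 4 fails.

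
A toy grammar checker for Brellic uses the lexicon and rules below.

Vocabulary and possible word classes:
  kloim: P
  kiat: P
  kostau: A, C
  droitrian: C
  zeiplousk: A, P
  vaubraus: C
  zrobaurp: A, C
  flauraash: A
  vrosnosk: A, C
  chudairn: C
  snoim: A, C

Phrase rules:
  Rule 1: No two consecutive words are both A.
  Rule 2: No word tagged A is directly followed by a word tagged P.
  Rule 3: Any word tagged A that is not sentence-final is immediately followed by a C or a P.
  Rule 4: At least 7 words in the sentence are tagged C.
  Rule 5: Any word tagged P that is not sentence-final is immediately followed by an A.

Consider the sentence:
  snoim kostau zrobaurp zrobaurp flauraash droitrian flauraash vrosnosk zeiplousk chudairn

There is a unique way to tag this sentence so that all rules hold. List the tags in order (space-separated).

C C C C A C A C A C

Candidates per position — 1:snoim {A,C}; 2:kostau {A,C}; 3:zrobaurp {A,C}; 4:zrobaurp {A,C}; 5:flauraash {A}; 6:droitrian {C}; 7:flauraash {A}; 8:vrosnosk {A,C}; 9:zeiplousk {A,P}; 10:chudairn {C}.
Position 1: A is ruled out by rule 4; that leaves C.
Position 2: A is ruled out by rule 4; that leaves C.
Position 3: A is ruled out by rule 4; that leaves C.
Position 4: A is ruled out by rule 1; that leaves C.
Position 8: A is ruled out by rule 1; that leaves C.
Position 9: P is ruled out by rule 5; that leaves A.
The unique satisfying tagging is: C C C C A C A C A C.
Check: rule 1 ok; rule 2 ok; rule 3 ok; rule 4 ok; rule 5 ok.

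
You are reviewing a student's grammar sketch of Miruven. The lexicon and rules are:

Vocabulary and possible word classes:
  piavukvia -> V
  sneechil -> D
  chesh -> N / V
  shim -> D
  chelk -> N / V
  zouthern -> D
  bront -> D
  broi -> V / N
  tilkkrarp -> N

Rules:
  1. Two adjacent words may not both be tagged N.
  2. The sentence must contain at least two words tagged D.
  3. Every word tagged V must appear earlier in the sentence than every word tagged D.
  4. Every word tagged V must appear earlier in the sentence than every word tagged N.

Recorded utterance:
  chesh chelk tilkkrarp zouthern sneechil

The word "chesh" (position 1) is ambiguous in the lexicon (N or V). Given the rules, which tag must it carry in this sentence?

Candidates per position — 1:chesh {N,V}; 2:chelk {N,V}; 3:tilkkrarp {N}; 4:zouthern {D}; 5:sneechil {D}.
At position 2, choosing N makes rule 1 impossible to satisfy; hence V.
At position 1, choosing N makes rule 4 impossible to satisfy; hence V.
That leaves exactly one tagging: V V N D D.
Check: rule 1 holds; rule 2 holds; rule 3 holds; rule 4 holds.

V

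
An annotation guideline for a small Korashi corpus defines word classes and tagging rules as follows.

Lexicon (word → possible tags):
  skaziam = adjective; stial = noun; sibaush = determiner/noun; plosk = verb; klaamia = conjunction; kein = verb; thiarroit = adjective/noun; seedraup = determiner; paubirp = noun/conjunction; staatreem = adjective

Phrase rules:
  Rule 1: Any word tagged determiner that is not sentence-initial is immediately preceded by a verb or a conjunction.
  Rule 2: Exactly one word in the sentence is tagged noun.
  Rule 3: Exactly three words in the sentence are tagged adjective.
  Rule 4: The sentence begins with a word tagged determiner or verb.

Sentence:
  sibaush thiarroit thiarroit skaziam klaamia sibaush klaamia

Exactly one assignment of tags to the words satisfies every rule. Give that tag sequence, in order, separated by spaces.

Candidates per position — 1:sibaush {determiner,noun}; 2:thiarroit {adjective,noun}; 3:thiarroit {adjective,noun}; 4:skaziam {adjective}; 5:klaamia {conjunction}; 6:sibaush {determiner,noun}; 7:klaamia {conjunction}.
Position 1: tagging it noun would leave rule 4 unsatisfiable, so it must be determiner.
Position 2: tagging it noun would leave rule 3 unsatisfiable, so it must be adjective.
Position 3: tagging it noun would leave rule 3 unsatisfiable, so it must be adjective.
Position 6: tagging it determiner would leave rule 2 unsatisfiable, so it must be noun.
That leaves exactly one tagging: determiner adjective adjective adjective conjunction noun conjunction.
Check: rule 1 ok; rule 2 ok; rule 3 ok; rule 4 ok.

determiner adjective adjective adjective conjunction noun conjunction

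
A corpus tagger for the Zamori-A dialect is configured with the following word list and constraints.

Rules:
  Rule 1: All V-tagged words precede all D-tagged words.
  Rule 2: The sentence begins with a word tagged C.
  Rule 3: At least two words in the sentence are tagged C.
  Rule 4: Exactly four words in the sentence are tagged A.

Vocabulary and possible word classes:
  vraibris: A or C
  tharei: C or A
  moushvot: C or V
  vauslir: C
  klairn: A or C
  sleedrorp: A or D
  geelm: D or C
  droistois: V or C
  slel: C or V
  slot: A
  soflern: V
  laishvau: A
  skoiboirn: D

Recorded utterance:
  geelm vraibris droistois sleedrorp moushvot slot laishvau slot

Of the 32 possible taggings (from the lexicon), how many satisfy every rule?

Candidates per position — 1:geelm {D,C}; 2:vraibris {A,C}; 3:droistois {V,C}; 4:sleedrorp {A,D}; 5:moushvot {C,V}; 6:slot {A}; 7:laishvau {A}; 8:slot {A}.
There are 32 candidate sequences in total.
Checking each against the rules leaves 6 sequences.
Count = 6.

6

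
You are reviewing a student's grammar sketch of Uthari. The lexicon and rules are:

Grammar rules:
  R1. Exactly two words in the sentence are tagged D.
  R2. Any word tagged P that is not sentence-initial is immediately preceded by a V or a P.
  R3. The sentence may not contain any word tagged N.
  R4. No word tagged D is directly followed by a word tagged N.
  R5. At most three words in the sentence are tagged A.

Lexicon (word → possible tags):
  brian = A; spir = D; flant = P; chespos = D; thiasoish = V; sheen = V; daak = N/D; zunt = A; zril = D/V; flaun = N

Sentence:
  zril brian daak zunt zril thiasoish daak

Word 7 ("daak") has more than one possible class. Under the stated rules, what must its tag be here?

Candidates per position — 1:zril {D,V}; 2:brian {A}; 3:daak {N,D}; 4:zunt {A}; 5:zril {D,V}; 6:thiasoish {V}; 7:daak {N,D}.
Position 3: N is ruled out by rule 3; that leaves D.
Position 7: N is ruled out by rule 3; that leaves D.
Position 1: D is ruled out by rule 1; that leaves V.
Position 5: D is ruled out by rule 1; that leaves V.
So the tagging must be: V A D A V V D.
Rule-by-rule: rule 1 ✓; rule 2 ✓; rule 3 ✓; rule 4 ✓; rule 5 ✓.

D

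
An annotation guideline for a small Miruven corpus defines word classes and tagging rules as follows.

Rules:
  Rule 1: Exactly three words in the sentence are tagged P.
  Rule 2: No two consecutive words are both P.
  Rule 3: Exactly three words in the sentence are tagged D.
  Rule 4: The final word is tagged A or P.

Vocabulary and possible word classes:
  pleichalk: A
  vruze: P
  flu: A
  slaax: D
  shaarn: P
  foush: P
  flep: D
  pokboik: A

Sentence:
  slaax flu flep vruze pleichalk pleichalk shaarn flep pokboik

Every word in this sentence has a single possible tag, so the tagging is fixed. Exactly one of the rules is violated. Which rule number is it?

1

Fixed tagging: D A D P A A P D A.
Checking each rule: R1 fail, R2 pass, R3 pass, R4 pass.
Only rule 1 fails.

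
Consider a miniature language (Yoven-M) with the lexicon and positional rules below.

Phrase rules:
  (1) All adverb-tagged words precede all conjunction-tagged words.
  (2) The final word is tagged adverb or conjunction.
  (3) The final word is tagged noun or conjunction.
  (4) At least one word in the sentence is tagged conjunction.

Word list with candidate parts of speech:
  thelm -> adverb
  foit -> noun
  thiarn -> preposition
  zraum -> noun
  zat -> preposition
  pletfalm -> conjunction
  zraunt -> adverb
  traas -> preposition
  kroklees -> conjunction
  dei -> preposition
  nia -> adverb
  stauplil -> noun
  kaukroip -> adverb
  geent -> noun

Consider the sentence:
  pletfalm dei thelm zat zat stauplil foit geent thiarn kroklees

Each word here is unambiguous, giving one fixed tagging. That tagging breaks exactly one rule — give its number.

1

Fixed tagging: conjunction preposition adverb preposition preposition noun noun noun preposition conjunction.
Applying the rules: R1 fail, R2 pass, R3 pass, R4 pass.
Only rule 1 fails.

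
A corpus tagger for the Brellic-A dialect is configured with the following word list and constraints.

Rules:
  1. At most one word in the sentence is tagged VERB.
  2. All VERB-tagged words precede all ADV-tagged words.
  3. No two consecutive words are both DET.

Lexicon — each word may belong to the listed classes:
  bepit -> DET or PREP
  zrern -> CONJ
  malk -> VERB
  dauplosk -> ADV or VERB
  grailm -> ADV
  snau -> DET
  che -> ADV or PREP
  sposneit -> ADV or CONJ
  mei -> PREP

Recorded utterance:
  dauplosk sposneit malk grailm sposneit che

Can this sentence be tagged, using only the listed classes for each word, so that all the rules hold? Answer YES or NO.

NO

Candidates per position — 1:dauplosk {ADV,VERB}; 2:sposneit {ADV,CONJ}; 3:malk {VERB}; 4:grailm {ADV}; 5:sposneit {ADV,CONJ}; 6:che {ADV,PREP}.
Every candidate sequence violates at least one rule; no consistent tagging exists.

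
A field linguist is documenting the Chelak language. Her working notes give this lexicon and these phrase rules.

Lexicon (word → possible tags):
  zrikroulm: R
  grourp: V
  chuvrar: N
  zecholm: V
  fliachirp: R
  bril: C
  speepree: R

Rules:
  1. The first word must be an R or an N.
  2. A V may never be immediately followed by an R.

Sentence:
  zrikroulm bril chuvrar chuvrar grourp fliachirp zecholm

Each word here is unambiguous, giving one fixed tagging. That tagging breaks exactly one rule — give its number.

2

Fixed tagging: R C N N V R V.
Rule check: R1 pass, R2 fail.
Only rule 2 fails.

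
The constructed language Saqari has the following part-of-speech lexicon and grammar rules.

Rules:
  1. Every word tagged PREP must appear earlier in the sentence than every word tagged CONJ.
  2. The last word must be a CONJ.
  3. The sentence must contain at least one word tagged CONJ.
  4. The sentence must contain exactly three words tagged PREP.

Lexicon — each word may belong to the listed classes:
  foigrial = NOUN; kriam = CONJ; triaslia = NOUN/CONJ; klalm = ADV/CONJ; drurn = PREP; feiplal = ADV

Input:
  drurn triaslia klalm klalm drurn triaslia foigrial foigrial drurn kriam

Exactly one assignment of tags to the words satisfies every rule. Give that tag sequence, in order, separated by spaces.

Candidates per position — 1:drurn {PREP}; 2:triaslia {NOUN,CONJ}; 3:klalm {ADV,CONJ}; 4:klalm {ADV,CONJ}; 5:drurn {PREP}; 6:triaslia {NOUN,CONJ}; 7:foigrial {NOUN}; 8:foigrial {NOUN}; 9:drurn {PREP}; 10:kriam {CONJ}.
At position 2, choosing CONJ makes rule 1 impossible to satisfy; hence NOUN.
At position 3, choosing CONJ makes rule 1 impossible to satisfy; hence ADV.
At position 4, choosing CONJ makes rule 1 impossible to satisfy; hence ADV.
At position 6, choosing CONJ makes rule 1 impossible to satisfy; hence NOUN.
The only consistent sequence is: PREP NOUN ADV ADV PREP NOUN NOUN NOUN PREP CONJ.
Checking: rule 1 holds; rule 2 holds; rule 3 holds; rule 4 holds.

PREP NOUN ADV ADV PREP NOUN NOUN NOUN PREP CONJ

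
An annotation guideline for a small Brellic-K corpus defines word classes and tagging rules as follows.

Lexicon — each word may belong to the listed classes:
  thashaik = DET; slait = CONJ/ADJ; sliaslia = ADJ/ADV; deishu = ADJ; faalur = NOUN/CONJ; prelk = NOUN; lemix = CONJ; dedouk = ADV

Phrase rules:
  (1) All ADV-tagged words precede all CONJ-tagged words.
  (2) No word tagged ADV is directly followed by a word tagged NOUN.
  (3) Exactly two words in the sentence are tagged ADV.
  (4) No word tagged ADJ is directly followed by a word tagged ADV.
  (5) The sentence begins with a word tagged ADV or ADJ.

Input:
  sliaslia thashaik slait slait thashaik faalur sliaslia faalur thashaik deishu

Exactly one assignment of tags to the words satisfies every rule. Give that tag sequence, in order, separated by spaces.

Candidates per position — 1:sliaslia {ADJ,ADV}; 2:thashaik {DET}; 3:slait {CONJ,ADJ}; 4:slait {CONJ,ADJ}; 5:thashaik {DET}; 6:faalur {NOUN,CONJ}; 7:sliaslia {ADJ,ADV}; 8:faalur {NOUN,CONJ}; 9:thashaik {DET}; 10:deishu {ADJ}.
Word 1 cannot be ADJ — rule 3 would then fail for every completion. It is ADV.
Word 7 cannot be ADJ — rule 3 would then fail for every completion. It is ADV.
Word 8 cannot be NOUN — rule 2 would then fail for every completion. It is CONJ.
Word 3 cannot be CONJ — rule 1 would then fail for every completion. It is ADJ.
Word 4 cannot be CONJ — rule 1 would then fail for every completion. It is ADJ.
Word 6 cannot be CONJ — rule 1 would then fail for every completion. It is NOUN.
That leaves exactly one tagging: ADV DET ADJ ADJ DET NOUN ADV CONJ DET ADJ.
Rule-by-rule: rule 1 holds; rule 2 holds; rule 3 holds; rule 4 holds; rule 5 holds.

ADV DET ADJ ADJ DET NOUN ADV CONJ DET ADJ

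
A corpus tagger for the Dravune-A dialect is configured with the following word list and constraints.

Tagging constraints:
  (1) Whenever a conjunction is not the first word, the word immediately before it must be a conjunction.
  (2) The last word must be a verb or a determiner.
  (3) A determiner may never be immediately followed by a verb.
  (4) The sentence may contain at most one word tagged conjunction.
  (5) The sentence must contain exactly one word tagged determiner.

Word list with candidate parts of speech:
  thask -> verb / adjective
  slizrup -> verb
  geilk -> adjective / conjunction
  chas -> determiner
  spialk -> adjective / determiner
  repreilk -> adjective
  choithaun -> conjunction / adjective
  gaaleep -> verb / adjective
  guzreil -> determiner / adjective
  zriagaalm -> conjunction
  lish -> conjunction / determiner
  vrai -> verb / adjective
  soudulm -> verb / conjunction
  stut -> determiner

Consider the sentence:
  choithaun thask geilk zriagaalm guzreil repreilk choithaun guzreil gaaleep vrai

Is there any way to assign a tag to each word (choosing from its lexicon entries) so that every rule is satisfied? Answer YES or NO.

NO

Candidates per position — 1:choithaun {conjunction,adjective}; 2:thask {verb,adjective}; 3:geilk {adjective,conjunction}; 4:zriagaalm {conjunction}; 5:guzreil {determiner,adjective}; 6:repreilk {adjective}; 7:choithaun {conjunction,adjective}; 8:guzreil {determiner,adjective}; 9:gaaleep {verb,adjective}; 10:vrai {verb,adjective}.
Rule 1 cannot be satisfied by any choice of tags from the lexicon.
So there is no consistent tagging.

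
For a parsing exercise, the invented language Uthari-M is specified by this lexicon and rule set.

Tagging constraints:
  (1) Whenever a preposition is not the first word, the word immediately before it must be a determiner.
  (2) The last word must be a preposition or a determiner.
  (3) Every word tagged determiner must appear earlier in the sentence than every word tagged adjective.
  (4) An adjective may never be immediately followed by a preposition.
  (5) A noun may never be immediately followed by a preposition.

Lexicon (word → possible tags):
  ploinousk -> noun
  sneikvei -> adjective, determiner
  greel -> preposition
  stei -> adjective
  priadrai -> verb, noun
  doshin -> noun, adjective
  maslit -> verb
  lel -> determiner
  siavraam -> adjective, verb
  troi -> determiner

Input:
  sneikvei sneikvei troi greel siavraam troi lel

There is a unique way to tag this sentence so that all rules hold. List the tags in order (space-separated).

Candidates per position — 1:sneikvei {adjective,determiner}; 2:sneikvei {adjective,determiner}; 3:troi {determiner}; 4:greel {preposition}; 5:siavraam {adjective,verb}; 6:troi {determiner}; 7:lel {determiner}.
Word 1 cannot be adjective — rule 3 would then fail for every completion. It is determiner.
Word 2 cannot be adjective — rule 3 would then fail for every completion. It is determiner.
Word 5 cannot be adjective — rule 3 would then fail for every completion. It is verb.
That leaves exactly one tagging: determiner determiner determiner preposition verb determiner determiner.
Check: rule 1 holds; rule 2 holds; rule 3 holds; rule 4 holds; rule 5 holds.

determiner determiner determiner preposition verb determiner determiner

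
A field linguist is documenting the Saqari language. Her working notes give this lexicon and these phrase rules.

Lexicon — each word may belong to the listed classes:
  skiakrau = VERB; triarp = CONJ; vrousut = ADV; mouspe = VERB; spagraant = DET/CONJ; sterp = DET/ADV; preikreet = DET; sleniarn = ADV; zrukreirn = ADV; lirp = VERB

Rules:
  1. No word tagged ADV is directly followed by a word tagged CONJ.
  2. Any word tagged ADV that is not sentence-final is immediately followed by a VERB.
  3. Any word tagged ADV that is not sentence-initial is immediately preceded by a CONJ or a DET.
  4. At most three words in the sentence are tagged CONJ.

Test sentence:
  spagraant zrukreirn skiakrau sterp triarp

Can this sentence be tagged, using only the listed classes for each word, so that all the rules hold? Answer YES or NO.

Candidates per position — 1:spagraant {DET,CONJ}; 2:zrukreirn {ADV}; 3:skiakrau {VERB}; 4:sterp {DET,ADV}; 5:triarp {CONJ}.
One satisfying assignment: DET ADV VERB DET CONJ.
Rule-by-rule: rule 1 holds; rule 2 holds; rule 3 holds; rule 4 holds.

YES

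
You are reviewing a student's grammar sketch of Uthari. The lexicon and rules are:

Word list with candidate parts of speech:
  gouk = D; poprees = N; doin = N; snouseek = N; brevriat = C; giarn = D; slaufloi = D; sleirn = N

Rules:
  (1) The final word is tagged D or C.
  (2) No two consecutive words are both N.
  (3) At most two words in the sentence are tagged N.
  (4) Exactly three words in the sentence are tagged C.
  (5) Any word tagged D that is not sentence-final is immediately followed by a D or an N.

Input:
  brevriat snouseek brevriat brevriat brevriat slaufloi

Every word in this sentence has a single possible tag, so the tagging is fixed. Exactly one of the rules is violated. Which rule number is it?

Fixed tagging: C N C C C D.
Checking each rule: R1 ✓, R2 ✓, R3 ✓, R4 ✗, R5 ✓.
Only rule 4 fails.

4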